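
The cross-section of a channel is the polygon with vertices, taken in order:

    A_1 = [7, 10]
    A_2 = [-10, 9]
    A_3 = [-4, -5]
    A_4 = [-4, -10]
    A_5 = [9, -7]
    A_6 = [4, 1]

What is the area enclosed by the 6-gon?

A_1→A_2: (7)(9) − (-10)(10) = 163
A_2→A_3: (-10)(-5) − (-4)(9) = 86
A_3→A_4: (-4)(-10) − (-4)(-5) = 20
A_4→A_5: (-4)(-7) − (9)(-10) = 118
A_5→A_6: (9)(1) − (4)(-7) = 37
A_6→A_1: (4)(10) − (7)(1) = 33
Σ = 457
Area = |Σ|/2 = 228.5.

228.5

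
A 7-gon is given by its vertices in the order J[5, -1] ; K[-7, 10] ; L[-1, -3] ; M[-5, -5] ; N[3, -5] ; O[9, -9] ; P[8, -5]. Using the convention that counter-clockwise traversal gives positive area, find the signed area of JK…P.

Cross-terms: 43, 31, -10, 40, 18, 27, 17  ⇒  Σ = 166
Signed area = Σ/2 = 83 (positive ⇒ counter-clockwise traversal).

83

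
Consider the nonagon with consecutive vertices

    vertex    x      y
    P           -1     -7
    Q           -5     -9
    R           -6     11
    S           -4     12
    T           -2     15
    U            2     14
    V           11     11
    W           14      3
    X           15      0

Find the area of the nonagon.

330

P→Q: (-1)(-9) − (-5)(-7) = -26
Q→R: (-5)(11) − (-6)(-9) = -109
R→S: (-6)(12) − (-4)(11) = -28
S→T: (-4)(15) − (-2)(12) = -36
T→U: (-2)(14) − (2)(15) = -58
U→V: (2)(11) − (11)(14) = -132
V→W: (11)(3) − (14)(11) = -121
W→X: (14)(0) − (15)(3) = -45
X→P: (15)(-7) − (-1)(0) = -105
Σ = -660
Area = |Σ|/2 = 330.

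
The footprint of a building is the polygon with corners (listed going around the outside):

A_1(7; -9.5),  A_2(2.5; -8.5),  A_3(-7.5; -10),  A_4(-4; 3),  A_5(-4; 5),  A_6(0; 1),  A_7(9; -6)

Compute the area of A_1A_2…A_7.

A_1→A_2: (7)(-8.5) − (2.5)(-9.5) = -35.75
A_2→A_3: (2.5)(-10) − (-7.5)(-8.5) = -88.75
A_3→A_4: (-7.5)(3) − (-4)(-10) = -62.5
A_4→A_5: (-4)(5) − (-4)(3) = -8
A_5→A_6: (-4)(1) − (0)(5) = -4
A_6→A_7: (0)(-6) − (9)(1) = -9
A_7→A_1: (9)(-9.5) − (7)(-6) = -43.5
Σ = -251.5
Area = |Σ|/2 = 125.75.

125.75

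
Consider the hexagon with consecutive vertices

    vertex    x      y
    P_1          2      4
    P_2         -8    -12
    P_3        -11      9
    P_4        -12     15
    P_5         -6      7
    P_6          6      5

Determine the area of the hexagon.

Apply the shoelace (surveyor's) formula: 2A = Σ (x_i·y_{i+1} − x_{i+1}·y_i), indices taken mod 6.
P_1→P_2: (2)(-12) − (-8)(4) = 8
P_2→P_3: (-8)(9) − (-11)(-12) = -204
P_3→P_4: (-11)(15) − (-12)(9) = -57
P_4→P_5: (-12)(7) − (-6)(15) = 6
P_5→P_6: (-6)(5) − (6)(7) = -72
P_6→P_1: (6)(4) − (2)(5) = 14
Σ = -305
Area = |Σ|/2 = 152.5.

152.5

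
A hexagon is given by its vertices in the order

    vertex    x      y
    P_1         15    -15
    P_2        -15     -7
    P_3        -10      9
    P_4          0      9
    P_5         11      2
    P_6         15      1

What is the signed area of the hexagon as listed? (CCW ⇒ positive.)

Apply the shoelace (surveyor's) formula: 2A = Σ (x_i·y_{i+1} − x_{i+1}·y_i), indices taken mod 6.
Σ = (-330) + (-205) + (-90) + (-99) + (-19) + (-240) = -983
Signed area = Σ/2 = -491.5 (negative ⇒ clockwise traversal).

-491.5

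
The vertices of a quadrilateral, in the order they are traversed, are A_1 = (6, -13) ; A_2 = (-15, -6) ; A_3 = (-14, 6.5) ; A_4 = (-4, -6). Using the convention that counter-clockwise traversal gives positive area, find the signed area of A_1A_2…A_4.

Σ = (-231) + (-181.5) + (110) + (88) = -214.5
Signed area = Σ/2 = -107.25 (negative ⇒ clockwise traversal).

-107.25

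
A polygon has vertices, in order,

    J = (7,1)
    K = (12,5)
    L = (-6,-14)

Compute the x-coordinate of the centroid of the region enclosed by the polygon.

Apply the shoelace formula. First the cross-terms c_i = x_i·y_{i+1} − x_{i+1}·y_i:
  23, -138, 92  ⇒  2A = -23, A = -11.5.
Then Σ (x_i + x_{i+1})·c_i = -299, so x̄ = -299 / (6·(-11.5)) = 13/3.

13/3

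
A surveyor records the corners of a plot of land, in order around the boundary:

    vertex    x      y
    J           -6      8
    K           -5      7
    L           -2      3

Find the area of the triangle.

0.5

Apply the shoelace (surveyor's) formula: 2A = Σ (x_i·y_{i+1} − x_{i+1}·y_i), indices taken mod 3.
J→K: (-6)(7) − (-5)(8) = -2
K→L: (-5)(3) − (-2)(7) = -1
L→J: (-2)(8) − (-6)(3) = 2
Σ = -1
Area = |Σ|/2 = 0.5.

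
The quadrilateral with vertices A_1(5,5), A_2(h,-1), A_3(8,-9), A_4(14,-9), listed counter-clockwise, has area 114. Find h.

The doubled signed area Σ (x_i y_{i+1} − x_{i+1} y_i) is linear in h.
With h=0 it equals 172; the coefficient of h is -14 (from the two edges through A_2).
So -14·h + 172 = 2·114 = 228 ⇒ h = -4.

-4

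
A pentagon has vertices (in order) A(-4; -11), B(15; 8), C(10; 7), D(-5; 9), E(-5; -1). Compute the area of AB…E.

192

Apply the shoelace (surveyor's) formula: 2A = Σ (x_i·y_{i+1} − x_{i+1}·y_i), indices taken mod 5.
A→B: (-4)(8) − (15)(-11) = 133
B→C: (15)(7) − (10)(8) = 25
C→D: (10)(9) − (-5)(7) = 125
D→E: (-5)(-1) − (-5)(9) = 50
E→A: (-5)(-11) − (-4)(-1) = 51
Σ = 384
Area = |Σ|/2 = 192.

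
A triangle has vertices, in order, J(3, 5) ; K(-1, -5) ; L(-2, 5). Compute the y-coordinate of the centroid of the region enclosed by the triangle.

5/3

Apply the surveyor's formula. First the cross-terms c_i = x_i·y_{i+1} − x_{i+1}·y_i:
  -10, -15, -25  ⇒  2A = -50, A = -25.
Then Σ (y_i + y_{i+1})·c_i = -250, so ȳ = -250 / (6·(-25)) = 5/3.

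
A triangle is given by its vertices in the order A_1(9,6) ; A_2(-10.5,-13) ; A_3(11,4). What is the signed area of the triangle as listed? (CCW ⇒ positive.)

38.5

Σ = (-54) + (101) + (30) = 77
Signed area = Σ/2 = 38.5 (positive ⇒ counter-clockwise traversal).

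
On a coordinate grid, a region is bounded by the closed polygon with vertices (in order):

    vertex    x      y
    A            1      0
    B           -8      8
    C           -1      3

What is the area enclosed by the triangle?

A→B: (1)(8) − (-8)(0) = 8
B→C: (-8)(3) − (-1)(8) = -16
C→A: (-1)(0) − (1)(3) = -3
Σ = -11
Area = |Σ|/2 = 5.5.

5.5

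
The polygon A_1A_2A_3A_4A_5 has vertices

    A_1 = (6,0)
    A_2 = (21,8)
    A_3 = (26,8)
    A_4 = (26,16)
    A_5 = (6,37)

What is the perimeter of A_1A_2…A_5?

96

|A_1A_2| = √((15)² + (8)²) = √289 = 17
|A_2A_3| = √((5)² + (0)²) = √25 = 5
|A_3A_4| = √((0)² + (8)²) = √64 = 8
|A_4A_5| = √((-20)² + (21)²) = √841 = 29
|A_5A_1| = √((0)² + (-37)²) = √1369 = 37
Perimeter = 17 + 5 + 8 + 29 + 37 = 96.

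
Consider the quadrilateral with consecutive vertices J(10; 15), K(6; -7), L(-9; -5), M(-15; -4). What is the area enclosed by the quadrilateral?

Apply the surveyor's formula: 2A = Σ (x_i·y_{i+1} − x_{i+1}·y_i), indices taken mod 4.
Σ = (-160) + (-93) + (-39) + (-185) = -477
Area = |Σ|/2 = 238.5.

238.5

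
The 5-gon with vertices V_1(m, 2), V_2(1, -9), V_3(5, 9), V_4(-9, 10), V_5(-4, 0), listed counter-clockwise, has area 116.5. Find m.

Write out the shoelace sum; only the two edges meeting at V_1 involve m:
2·Area = [((-4)·2 − m·0) + (m·(-9) − 1·2)] + 225
       = -9·m + 215 = 233
⇒ m = -2.

-2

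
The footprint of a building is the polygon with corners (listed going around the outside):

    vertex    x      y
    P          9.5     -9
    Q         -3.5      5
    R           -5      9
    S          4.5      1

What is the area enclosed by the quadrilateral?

43

Σ = (16) + (-6.5) + (-45.5) + (-50) = -86
Area = |Σ|/2 = 43.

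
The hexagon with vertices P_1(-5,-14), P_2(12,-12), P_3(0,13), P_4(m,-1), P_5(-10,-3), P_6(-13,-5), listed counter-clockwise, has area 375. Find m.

-13

The doubled signed area Σ (x_i y_{i+1} − x_{i+1} y_i) is linear in m.
With m=0 it equals 542; the coefficient of m is -16 (from the two edges through P_4).
So -16·m + 542 = 2·375 = 750 ⇒ m = -13.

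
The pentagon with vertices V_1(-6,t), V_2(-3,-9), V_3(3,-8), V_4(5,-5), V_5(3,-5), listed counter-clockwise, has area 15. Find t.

-10

The doubled signed area Σ (x_i y_{i+1} − x_{i+1} y_i) is linear in t.
With t=0 it equals 90; the coefficient of t is 6 (from the two edges through V_1).
So 6·t + 90 = 2·15 = 30 ⇒ t = -10.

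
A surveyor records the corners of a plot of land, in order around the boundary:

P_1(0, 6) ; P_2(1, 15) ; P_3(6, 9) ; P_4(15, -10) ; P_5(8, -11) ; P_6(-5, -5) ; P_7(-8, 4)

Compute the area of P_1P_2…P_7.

285

P_1→P_2: (0)(15) − (1)(6) = -6
P_2→P_3: (1)(9) − (6)(15) = -81
P_3→P_4: (6)(-10) − (15)(9) = -195
P_4→P_5: (15)(-11) − (8)(-10) = -85
P_5→P_6: (8)(-5) − (-5)(-11) = -95
P_6→P_7: (-5)(4) − (-8)(-5) = -60
P_7→P_1: (-8)(6) − (0)(4) = -48
Σ = -570
Area = |Σ|/2 = 285.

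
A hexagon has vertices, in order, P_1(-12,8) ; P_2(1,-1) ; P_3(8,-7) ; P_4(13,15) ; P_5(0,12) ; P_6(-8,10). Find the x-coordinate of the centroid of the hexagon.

Apply the surveyor's formula. First the cross-terms c_i = x_i·y_{i+1} − x_{i+1}·y_i:
  4, 1, 211, 156, 96, 56  ⇒  2A = 524, A = 262.
Then Σ (x_i + x_{i+1})·c_i = 4536, so x̄ = 4536 / (6·262) = 378/131.

378/131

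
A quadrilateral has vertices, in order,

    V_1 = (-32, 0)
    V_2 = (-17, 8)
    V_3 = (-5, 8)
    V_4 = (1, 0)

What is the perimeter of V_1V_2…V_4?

|V_1V_2| = √((15)² + (8)²) = √289 = 17
|V_2V_3| = √((12)² + (0)²) = √144 = 12
|V_3V_4| = √((6)² + (-8)²) = √100 = 10
|V_4V_1| = √((-33)² + (0)²) = √1089 = 33
Perimeter = 17 + 12 + 10 + 33 = 72.

72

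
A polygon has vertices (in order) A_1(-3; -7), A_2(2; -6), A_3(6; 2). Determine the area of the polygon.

Cross-terms: 32, 40, -36  ⇒  Σ = 36
Area = |Σ|/2 = 18.

18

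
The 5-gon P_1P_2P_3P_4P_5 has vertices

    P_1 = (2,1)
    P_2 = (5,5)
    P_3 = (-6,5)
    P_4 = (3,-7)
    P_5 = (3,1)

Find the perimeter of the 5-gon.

40

|P_1P_2| = √((3)² + (4)²) = √25 = 5
|P_2P_3| = √((-11)² + (0)²) = √121 = 11
|P_3P_4| = √((9)² + (-12)²) = √225 = 15
|P_4P_5| = √((0)² + (8)²) = √64 = 8
|P_5P_1| = √((-1)² + (0)²) = √1 = 1
Perimeter = 5 + 11 + 15 + 8 + 1 = 40.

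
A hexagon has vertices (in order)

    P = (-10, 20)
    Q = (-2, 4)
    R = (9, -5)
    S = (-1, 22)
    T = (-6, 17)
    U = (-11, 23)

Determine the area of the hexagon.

170.5

Apply the surveyor's formula: 2A = Σ (x_i·y_{i+1} − x_{i+1}·y_i), indices taken mod 6.
Σ = (0) + (-26) + (193) + (115) + (49) + (10) = 341
Area = |Σ|/2 = 170.5.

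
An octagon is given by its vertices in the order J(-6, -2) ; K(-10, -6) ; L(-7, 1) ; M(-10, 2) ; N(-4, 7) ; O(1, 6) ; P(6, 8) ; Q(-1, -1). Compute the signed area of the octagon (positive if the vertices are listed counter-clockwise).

-81.5

Cross-terms: 16, -52, -4, -62, -31, -28, 2, -4  ⇒  Σ = -163
Signed area = Σ/2 = -81.5 (negative ⇒ clockwise traversal).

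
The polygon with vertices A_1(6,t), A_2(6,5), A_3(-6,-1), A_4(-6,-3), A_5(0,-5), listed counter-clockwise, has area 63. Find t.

The doubled signed area Σ (x_i y_{i+1} − x_{i+1} y_i) is linear in t.
With t=0 it equals 126; the coefficient of t is -6 (from the two edges through A_1).
So -6·t + 126 = 2·63 = 126 ⇒ t = 0.

0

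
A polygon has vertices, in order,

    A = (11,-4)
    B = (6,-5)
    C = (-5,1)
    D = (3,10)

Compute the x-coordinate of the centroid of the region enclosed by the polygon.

Apply Gauss's area formula. First the cross-terms c_i = x_i·y_{i+1} − x_{i+1}·y_i:
  -31, -19, -53, -122  ⇒  2A = -225, A = -112.5.
Then Σ (x_i + x_{i+1})·c_i = -2148, so x̄ = -2148 / (6·(-112.5)) = 716/225.

716/225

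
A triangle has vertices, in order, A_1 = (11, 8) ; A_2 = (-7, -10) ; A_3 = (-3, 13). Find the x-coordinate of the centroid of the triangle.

1/3

Apply the shoelace (surveyor's) formula. First the cross-terms c_i = x_i·y_{i+1} − x_{i+1}·y_i:
  -54, -121, -167  ⇒  2A = -342, A = -171.
Then Σ (x_i + x_{i+1})·c_i = -342, so x̄ = -342 / (6·(-171)) = 1/3.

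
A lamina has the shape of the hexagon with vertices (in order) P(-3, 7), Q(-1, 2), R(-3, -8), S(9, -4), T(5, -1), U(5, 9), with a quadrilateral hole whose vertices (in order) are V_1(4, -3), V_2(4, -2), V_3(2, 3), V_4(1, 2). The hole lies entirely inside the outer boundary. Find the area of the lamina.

Outer boundary:
P→Q: (-3)(2) − (-1)(7) = 1
Q→R: (-1)(-8) − (-3)(2) = 14
R→S: (-3)(-4) − (9)(-8) = 84
S→T: (9)(-1) − (5)(-4) = 11
T→U: (5)(9) − (5)(-1) = 50
U→P: (5)(7) − (-3)(9) = 62
Σ = 222
Area = |Σ|/2 = 111.
Hole:
Apply the shoelace (surveyor's) formula: 2A = Σ (x_i·y_{i+1} − x_{i+1}·y_i), indices taken mod 4.
Σ = (4) + (16) + (1) + (-11) = 10
Area = |Σ|/2 = 5.
Net area = 111 − 5 = 106.

106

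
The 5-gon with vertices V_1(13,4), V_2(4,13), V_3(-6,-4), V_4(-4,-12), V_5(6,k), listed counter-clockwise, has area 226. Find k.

-5

The doubled signed area Σ (x_i y_{i+1} − x_{i+1} y_i) is linear in k.
With k=0 it equals 367; the coefficient of k is -17 (from the two edges through V_5).
So -17·k + 367 = 2·226 = 452 ⇒ k = -5.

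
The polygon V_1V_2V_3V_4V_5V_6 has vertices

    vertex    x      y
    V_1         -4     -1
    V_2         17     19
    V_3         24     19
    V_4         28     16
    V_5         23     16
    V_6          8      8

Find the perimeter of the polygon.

78

|V_1V_2| = √((21)² + (20)²) = √841 = 29
|V_2V_3| = √((7)² + (0)²) = √49 = 7
|V_3V_4| = √((4)² + (-3)²) = √25 = 5
|V_4V_5| = √((-5)² + (0)²) = √25 = 5
|V_5V_6| = √((-15)² + (-8)²) = √289 = 17
|V_6V_1| = √((-12)² + (-9)²) = √225 = 15
Perimeter = 29 + 7 + 5 + 5 + 17 + 15 = 78.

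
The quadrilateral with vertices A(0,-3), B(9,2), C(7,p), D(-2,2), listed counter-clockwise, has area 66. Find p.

9

Write out the shoelace sum; only the two edges meeting at C involve p:
2·Area = [(9·p − 7·2) + (7·2 − (-2)·p)] + 33
       = 11·p + 33 = 132
⇒ p = 9.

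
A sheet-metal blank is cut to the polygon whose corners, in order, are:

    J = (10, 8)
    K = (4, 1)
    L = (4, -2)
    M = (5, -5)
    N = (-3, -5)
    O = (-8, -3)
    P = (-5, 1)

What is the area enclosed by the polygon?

94

Apply the shoelace formula: 2A = Σ (x_i·y_{i+1} − x_{i+1}·y_i), indices taken mod 7.
Σ = (-22) + (-12) + (-10) + (-40) + (-31) + (-23) + (-50) = -188
Area = |Σ|/2 = 94.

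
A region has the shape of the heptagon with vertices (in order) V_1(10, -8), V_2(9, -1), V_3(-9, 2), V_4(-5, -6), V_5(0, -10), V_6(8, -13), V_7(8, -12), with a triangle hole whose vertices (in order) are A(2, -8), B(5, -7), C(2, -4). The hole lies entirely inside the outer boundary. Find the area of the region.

Outer boundary:
Apply the shoelace formula: 2A = Σ (x_i·y_{i+1} − x_{i+1}·y_i), indices taken mod 7.
Σ = (62) + (9) + (64) + (50) + (80) + (8) + (56) = 329
Area = |Σ|/2 = 164.5.
Hole:
Apply the shoelace formula: 2A = Σ (x_i·y_{i+1} − x_{i+1}·y_i), indices taken mod 3.
Σ = (26) + (-6) + (-8) = 12
Area = |Σ|/2 = 6.
Net area = 164.5 − 6 = 158.5.

158.5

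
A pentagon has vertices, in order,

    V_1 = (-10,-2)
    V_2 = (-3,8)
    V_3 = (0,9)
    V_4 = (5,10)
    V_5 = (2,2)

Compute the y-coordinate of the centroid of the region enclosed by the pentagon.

Apply the surveyor's formula. First the cross-terms c_i = x_i·y_{i+1} − x_{i+1}·y_i:
  -86, -27, -45, -10, 16  ⇒  2A = -152, A = -76.
Then Σ (y_i + y_{i+1})·c_i = -1950, so ȳ = -1950 / (6·(-76)) = 325/76.

325/76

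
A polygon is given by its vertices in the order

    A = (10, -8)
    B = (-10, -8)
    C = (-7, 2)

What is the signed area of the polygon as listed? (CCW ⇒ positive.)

-100

Cross-terms: -160, -76, 36  ⇒  Σ = -200
Signed area = Σ/2 = -100 (negative ⇒ clockwise traversal).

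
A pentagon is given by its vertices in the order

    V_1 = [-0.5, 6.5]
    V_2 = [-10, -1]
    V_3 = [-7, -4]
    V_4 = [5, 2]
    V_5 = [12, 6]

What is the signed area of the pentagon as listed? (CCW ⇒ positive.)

Apply the shoelace (surveyor's) formula: 2A = Σ (x_i·y_{i+1} − x_{i+1}·y_i), indices taken mod 5.
Cross-terms: 65.5, 33, 6, 6, 81  ⇒  Σ = 191.5
Signed area = Σ/2 = 95.75 (positive ⇒ counter-clockwise traversal).

95.75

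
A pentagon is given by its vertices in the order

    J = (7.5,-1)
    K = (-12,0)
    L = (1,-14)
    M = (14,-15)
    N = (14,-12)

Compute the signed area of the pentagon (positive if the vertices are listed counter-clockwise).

227.5

Apply the shoelace (surveyor's) formula: 2A = Σ (x_i·y_{i+1} − x_{i+1}·y_i), indices taken mod 5.
Cross-terms: -12, 168, 181, 42, 76  ⇒  Σ = 455
Signed area = Σ/2 = 227.5 (positive ⇒ counter-clockwise traversal).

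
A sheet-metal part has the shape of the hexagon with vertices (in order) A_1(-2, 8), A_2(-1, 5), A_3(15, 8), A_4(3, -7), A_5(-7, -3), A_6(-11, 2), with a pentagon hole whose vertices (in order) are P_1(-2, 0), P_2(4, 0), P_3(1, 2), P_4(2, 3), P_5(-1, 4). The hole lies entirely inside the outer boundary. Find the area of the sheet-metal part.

Outer boundary:
Apply the shoelace (surveyor's) formula: 2A = Σ (x_i·y_{i+1} − x_{i+1}·y_i), indices taken mod 6.
A_1→A_2: (-2)(5) − (-1)(8) = -2
A_2→A_3: (-1)(8) − (15)(5) = -83
A_3→A_4: (15)(-7) − (3)(8) = -129
A_4→A_5: (3)(-3) − (-7)(-7) = -58
A_5→A_6: (-7)(2) − (-11)(-3) = -47
A_6→A_1: (-11)(8) − (-2)(2) = -84
Σ = -403
Area = |Σ|/2 = 201.5.
Hole:
Σ = (0) + (8) + (-1) + (11) + (8) = 26
Area = |Σ|/2 = 13.
Net area = 201.5 − 13 = 188.5.

188.5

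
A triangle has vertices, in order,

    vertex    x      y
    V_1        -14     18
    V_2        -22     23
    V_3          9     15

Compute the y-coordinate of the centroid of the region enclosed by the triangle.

56/3

Apply the shoelace formula. First the cross-terms c_i = x_i·y_{i+1} − x_{i+1}·y_i:
  74, -537, 372  ⇒  2A = -91, A = -45.5.
Then Σ (y_i + y_{i+1})·c_i = -5096, so ȳ = -5096 / (6·(-45.5)) = 56/3.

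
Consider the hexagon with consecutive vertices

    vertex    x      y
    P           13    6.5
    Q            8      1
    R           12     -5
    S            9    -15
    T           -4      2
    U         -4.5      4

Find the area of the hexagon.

178.125

Σ = (-39) + (-52) + (-135) + (-42) + (-7) + (-81.25) = -356.25
Area = |Σ|/2 = 178.125.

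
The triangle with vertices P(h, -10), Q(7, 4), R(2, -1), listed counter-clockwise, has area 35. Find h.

7

Write out the shoelace sum; only the two edges meeting at P involve h:
2·Area = [(2·(-10) − h·(-1)) + (h·4 − 7·(-10))] + -15
       = 5·h + 35 = 70
⇒ h = 7.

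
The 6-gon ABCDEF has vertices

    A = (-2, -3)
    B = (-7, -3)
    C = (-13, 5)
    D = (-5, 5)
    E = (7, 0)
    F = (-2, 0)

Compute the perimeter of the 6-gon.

48

|AB| = √((-5)² + (0)²) = √25 = 5
|BC| = √((-6)² + (8)²) = √100 = 10
|CD| = √((8)² + (0)²) = √64 = 8
|DE| = √((12)² + (-5)²) = √169 = 13
|EF| = √((-9)² + (0)²) = √81 = 9
|FA| = √((0)² + (-3)²) = √9 = 3
Perimeter = 5 + 10 + 8 + 13 + 9 + 3 = 48.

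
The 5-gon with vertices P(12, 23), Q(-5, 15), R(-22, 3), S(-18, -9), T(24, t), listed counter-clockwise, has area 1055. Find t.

The doubled signed area Σ (x_i y_{i+1} − x_{i+1} y_i) is linear in t.
With t=0 it equals 1630; the coefficient of t is -30 (from the two edges through T).
So -30·t + 1630 = 2·1055 = 2110 ⇒ t = -16.

-16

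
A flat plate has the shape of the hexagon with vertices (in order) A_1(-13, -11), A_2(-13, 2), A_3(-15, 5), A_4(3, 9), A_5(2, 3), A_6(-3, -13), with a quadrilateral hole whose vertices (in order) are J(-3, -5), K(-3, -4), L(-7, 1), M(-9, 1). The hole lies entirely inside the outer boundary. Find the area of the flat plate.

Outer boundary:
A_1→A_2: (-13)(2) − (-13)(-11) = -169
A_2→A_3: (-13)(5) − (-15)(2) = -35
A_3→A_4: (-15)(9) − (3)(5) = -150
A_4→A_5: (3)(3) − (2)(9) = -9
A_5→A_6: (2)(-13) − (-3)(3) = -17
A_6→A_1: (-3)(-11) − (-13)(-13) = -136
Σ = -516
Area = |Σ|/2 = 258.
Hole:
Apply the shoelace formula: 2A = Σ (x_i·y_{i+1} − x_{i+1}·y_i), indices taken mod 4.
Σ = (-3) + (-31) + (2) + (48) = 16
Area = |Σ|/2 = 8.
Net area = 258 − 8 = 250.

250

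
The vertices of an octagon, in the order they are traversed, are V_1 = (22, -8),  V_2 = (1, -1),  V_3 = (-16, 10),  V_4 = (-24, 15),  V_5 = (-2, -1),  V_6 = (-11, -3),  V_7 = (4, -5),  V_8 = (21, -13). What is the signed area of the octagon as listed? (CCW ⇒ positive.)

Apply the shoelace formula: 2A = Σ (x_i·y_{i+1} − x_{i+1}·y_i), indices taken mod 8.
Cross-terms: -14, -6, 0, 54, -5, 67, 53, 118  ⇒  Σ = 267
Signed area = Σ/2 = 133.5 (positive ⇒ counter-clockwise traversal).

133.5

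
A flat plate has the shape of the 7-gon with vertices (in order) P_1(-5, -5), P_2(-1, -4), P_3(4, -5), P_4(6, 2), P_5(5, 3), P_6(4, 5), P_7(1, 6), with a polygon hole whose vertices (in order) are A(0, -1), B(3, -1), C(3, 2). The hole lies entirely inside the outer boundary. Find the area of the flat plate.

Outer boundary:
Apply Gauss's area formula: 2A = Σ (x_i·y_{i+1} − x_{i+1}·y_i), indices taken mod 7.
Σ = (15) + (21) + (38) + (8) + (13) + (19) + (25) = 139
Area = |Σ|/2 = 69.5.
Hole:
Cross-terms: 3, 9, -3  ⇒  Σ = 9
Area = |Σ|/2 = 4.5.
Net area = 69.5 − 4.5 = 65.

65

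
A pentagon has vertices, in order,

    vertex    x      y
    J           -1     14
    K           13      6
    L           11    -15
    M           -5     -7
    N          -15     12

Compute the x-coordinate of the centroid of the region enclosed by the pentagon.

Apply the shoelace (surveyor's) formula. First the cross-terms c_i = x_i·y_{i+1} − x_{i+1}·y_i:
  -188, -261, -152, -165, -198  ⇒  2A = -964, A = -482.
Then Σ (x_i + x_{i+1})·c_i = -2964, so x̄ = -2964 / (6·(-482)) = 247/241.

247/241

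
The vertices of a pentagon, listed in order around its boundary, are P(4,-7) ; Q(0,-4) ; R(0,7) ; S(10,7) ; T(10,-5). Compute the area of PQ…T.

P→Q: (4)(-4) − (0)(-7) = -16
Q→R: (0)(7) − (0)(-4) = 0
R→S: (0)(7) − (10)(7) = -70
S→T: (10)(-5) − (10)(7) = -120
T→P: (10)(-7) − (4)(-5) = -50
Σ = -256
Area = |Σ|/2 = 128.

128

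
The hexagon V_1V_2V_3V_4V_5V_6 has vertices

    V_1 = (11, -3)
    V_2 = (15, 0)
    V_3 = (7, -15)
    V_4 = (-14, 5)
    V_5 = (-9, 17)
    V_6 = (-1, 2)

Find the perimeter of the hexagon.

|V_1V_2| = √((4)² + (3)²) = √25 = 5
|V_2V_3| = √((-8)² + (-15)²) = √289 = 17
|V_3V_4| = √((-21)² + (20)²) = √841 = 29
|V_4V_5| = √((5)² + (12)²) = √169 = 13
|V_5V_6| = √((8)² + (-15)²) = √289 = 17
|V_6V_1| = √((12)² + (-5)²) = √169 = 13
Perimeter = 5 + 17 + 29 + 13 + 17 + 13 = 94.

94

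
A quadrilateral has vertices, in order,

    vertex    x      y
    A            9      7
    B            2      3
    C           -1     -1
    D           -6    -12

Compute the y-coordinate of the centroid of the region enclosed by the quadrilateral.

Apply the surveyor's formula. First the cross-terms c_i = x_i·y_{i+1} − x_{i+1}·y_i:
  13, 1, 6, 66  ⇒  2A = 86, A = 43.
Then Σ (y_i + y_{i+1})·c_i = -276, so ȳ = -276 / (6·43) = -46/43.

-46/43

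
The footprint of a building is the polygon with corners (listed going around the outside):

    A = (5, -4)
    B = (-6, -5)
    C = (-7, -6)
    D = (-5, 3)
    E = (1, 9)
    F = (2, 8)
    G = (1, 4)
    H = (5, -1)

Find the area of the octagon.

96.5

Apply the shoelace (surveyor's) formula: 2A = Σ (x_i·y_{i+1} − x_{i+1}·y_i), indices taken mod 8.
Σ = (-49) + (1) + (-51) + (-48) + (-10) + (0) + (-21) + (-15) = -193
Area = |Σ|/2 = 96.5.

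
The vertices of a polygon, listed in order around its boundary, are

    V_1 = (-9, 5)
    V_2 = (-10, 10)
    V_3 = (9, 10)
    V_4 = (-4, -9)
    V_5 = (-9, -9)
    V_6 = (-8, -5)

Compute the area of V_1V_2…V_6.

214

Cross-terms: -40, -190, -41, -45, -27, -85  ⇒  Σ = -428
Area = |Σ|/2 = 214.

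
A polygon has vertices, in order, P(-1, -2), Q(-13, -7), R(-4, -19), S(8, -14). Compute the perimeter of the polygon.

|PQ| = √((-12)² + (-5)²) = √169 = 13
|QR| = √((9)² + (-12)²) = √225 = 15
|RS| = √((12)² + (5)²) = √169 = 13
|SP| = √((-9)² + (12)²) = √225 = 15
Perimeter = 13 + 15 + 13 + 15 = 56.

56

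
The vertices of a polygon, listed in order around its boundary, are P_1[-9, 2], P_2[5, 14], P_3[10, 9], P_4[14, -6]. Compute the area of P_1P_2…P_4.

221.5

Apply the shoelace formula: 2A = Σ (x_i·y_{i+1} − x_{i+1}·y_i), indices taken mod 4.
Σ = (-136) + (-95) + (-186) + (-26) = -443
Area = |Σ|/2 = 221.5.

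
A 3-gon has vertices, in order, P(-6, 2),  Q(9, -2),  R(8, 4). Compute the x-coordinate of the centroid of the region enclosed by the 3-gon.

Apply the surveyor's formula. First the cross-terms c_i = x_i·y_{i+1} − x_{i+1}·y_i:
  -6, 52, 40  ⇒  2A = 86, A = 43.
Then Σ (x_i + x_{i+1})·c_i = 946, so x̄ = 946 / (6·43) = 11/3.

11/3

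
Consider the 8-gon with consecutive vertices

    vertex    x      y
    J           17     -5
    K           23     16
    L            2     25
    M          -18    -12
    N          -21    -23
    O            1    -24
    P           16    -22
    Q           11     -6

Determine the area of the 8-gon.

J→K: (17)(16) − (23)(-5) = 387
K→L: (23)(25) − (2)(16) = 543
L→M: (2)(-12) − (-18)(25) = 426
M→N: (-18)(-23) − (-21)(-12) = 162
N→O: (-21)(-24) − (1)(-23) = 527
O→P: (1)(-22) − (16)(-24) = 362
P→Q: (16)(-6) − (11)(-22) = 146
Q→J: (11)(-5) − (17)(-6) = 47
Σ = 2600
Area = |Σ|/2 = 1300.

1300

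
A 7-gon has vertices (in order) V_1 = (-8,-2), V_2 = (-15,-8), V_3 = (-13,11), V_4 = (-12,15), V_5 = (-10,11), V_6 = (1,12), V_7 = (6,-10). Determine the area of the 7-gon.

292.5

Σ = (34) + (-269) + (-63) + (18) + (-131) + (-82) + (-92) = -585
Area = |Σ|/2 = 292.5.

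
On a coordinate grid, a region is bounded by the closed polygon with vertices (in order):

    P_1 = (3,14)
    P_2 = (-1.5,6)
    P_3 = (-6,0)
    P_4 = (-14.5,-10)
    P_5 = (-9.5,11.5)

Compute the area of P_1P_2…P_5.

147.125

Apply the shoelace formula: 2A = Σ (x_i·y_{i+1} − x_{i+1}·y_i), indices taken mod 5.
Σ = (39) + (36) + (60) + (-261.75) + (-167.5) = -294.25
Area = |Σ|/2 = 147.125.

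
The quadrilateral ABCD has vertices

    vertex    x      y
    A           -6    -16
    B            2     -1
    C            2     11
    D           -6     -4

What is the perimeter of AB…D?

|AB| = √((8)² + (15)²) = √289 = 17
|BC| = √((0)² + (12)²) = √144 = 12
|CD| = √((-8)² + (-15)²) = √289 = 17
|DA| = √((0)² + (-12)²) = √144 = 12
Perimeter = 17 + 12 + 17 + 12 = 58.

58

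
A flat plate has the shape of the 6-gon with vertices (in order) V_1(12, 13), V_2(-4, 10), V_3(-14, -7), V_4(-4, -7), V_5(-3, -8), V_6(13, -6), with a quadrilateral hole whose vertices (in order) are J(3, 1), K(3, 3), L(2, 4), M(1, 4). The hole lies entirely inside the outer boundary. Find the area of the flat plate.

389.5

Outer boundary:
Apply Gauss's area formula: 2A = Σ (x_i·y_{i+1} − x_{i+1}·y_i), indices taken mod 6.
V_1→V_2: (12)(10) − (-4)(13) = 172
V_2→V_3: (-4)(-7) − (-14)(10) = 168
V_3→V_4: (-14)(-7) − (-4)(-7) = 70
V_4→V_5: (-4)(-8) − (-3)(-7) = 11
V_5→V_6: (-3)(-6) − (13)(-8) = 122
V_6→V_1: (13)(13) − (12)(-6) = 241
Σ = 784
Area = |Σ|/2 = 392.
Hole:
Σ = (6) + (6) + (4) + (-11) = 5
Area = |Σ|/2 = 2.5.
Net area = 392 − 2.5 = 389.5.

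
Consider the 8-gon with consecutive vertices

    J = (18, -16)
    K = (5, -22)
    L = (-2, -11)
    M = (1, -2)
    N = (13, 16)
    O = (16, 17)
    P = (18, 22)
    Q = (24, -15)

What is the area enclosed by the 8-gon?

629.5

Apply Gauss's area formula: 2A = Σ (x_i·y_{i+1} − x_{i+1}·y_i), indices taken mod 8.
Σ = (-316) + (-99) + (15) + (42) + (-35) + (46) + (-798) + (-114) = -1259
Area = |Σ|/2 = 629.5.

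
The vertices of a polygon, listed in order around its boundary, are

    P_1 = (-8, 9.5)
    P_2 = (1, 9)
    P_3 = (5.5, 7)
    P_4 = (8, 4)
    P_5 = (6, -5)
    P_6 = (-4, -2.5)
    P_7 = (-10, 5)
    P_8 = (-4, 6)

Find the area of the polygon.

166

P_1→P_2: (-8)(9) − (1)(9.5) = -81.5
P_2→P_3: (1)(7) − (5.5)(9) = -42.5
P_3→P_4: (5.5)(4) − (8)(7) = -34
P_4→P_5: (8)(-5) − (6)(4) = -64
P_5→P_6: (6)(-2.5) − (-4)(-5) = -35
P_6→P_7: (-4)(5) − (-10)(-2.5) = -45
P_7→P_8: (-10)(6) − (-4)(5) = -40
P_8→P_1: (-4)(9.5) − (-8)(6) = 10
Σ = -332
Area = |Σ|/2 = 166.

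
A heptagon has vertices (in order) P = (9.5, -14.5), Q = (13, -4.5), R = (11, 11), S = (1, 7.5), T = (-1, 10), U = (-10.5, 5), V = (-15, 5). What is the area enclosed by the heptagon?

Apply Gauss's area formula: 2A = Σ (x_i·y_{i+1} − x_{i+1}·y_i), indices taken mod 7.
Σ = (145.75) + (192.5) + (71.5) + (17.5) + (100) + (22.5) + (170) = 719.75
Area = |Σ|/2 = 359.875.

359.875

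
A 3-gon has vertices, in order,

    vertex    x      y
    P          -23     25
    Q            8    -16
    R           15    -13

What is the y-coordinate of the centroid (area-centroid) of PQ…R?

-4/3

Apply the shoelace (surveyor's) formula. First the cross-terms c_i = x_i·y_{i+1} − x_{i+1}·y_i:
  168, 136, 76  ⇒  2A = 380, A = 190.
Then Σ (y_i + y_{i+1})·c_i = -1520, so ȳ = -1520 / (6·190) = -4/3.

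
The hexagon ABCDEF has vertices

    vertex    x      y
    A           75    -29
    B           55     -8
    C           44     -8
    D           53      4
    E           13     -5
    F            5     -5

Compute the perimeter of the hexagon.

178

|AB| = √((-20)² + (21)²) = √841 = 29
|BC| = √((-11)² + (0)²) = √121 = 11
|CD| = √((9)² + (12)²) = √225 = 15
|DE| = √((-40)² + (-9)²) = √1681 = 41
|EF| = √((-8)² + (0)²) = √64 = 8
|FA| = √((70)² + (-24)²) = √5476 = 74
Perimeter = 29 + 11 + 15 + 41 + 8 + 74 = 178.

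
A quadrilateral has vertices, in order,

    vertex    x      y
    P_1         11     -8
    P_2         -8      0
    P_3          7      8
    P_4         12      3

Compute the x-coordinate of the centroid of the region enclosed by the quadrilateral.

Apply Gauss's area formula. First the cross-terms c_i = x_i·y_{i+1} − x_{i+1}·y_i:
  -64, -64, -75, -129  ⇒  2A = -332, A = -166.
Then Σ (x_i + x_{i+1})·c_i = -4520, so x̄ = -4520 / (6·(-166)) = 1130/249.

1130/249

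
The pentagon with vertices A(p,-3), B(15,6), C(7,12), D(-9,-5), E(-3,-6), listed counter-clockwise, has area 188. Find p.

Write out the shoelace sum; only the two edges meeting at A involve p:
2·Area = [((-3)·(-3) − p·(-6)) + (p·6 − 15·(-3))] + 250
       = 12·p + 304 = 376
⇒ p = 6.

6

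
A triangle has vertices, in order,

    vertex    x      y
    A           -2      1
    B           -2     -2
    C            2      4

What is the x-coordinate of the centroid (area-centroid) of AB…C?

Apply Gauss's area formula. First the cross-terms c_i = x_i·y_{i+1} − x_{i+1}·y_i:
  6, -4, 10  ⇒  2A = 12, A = 6.
Then Σ (x_i + x_{i+1})·c_i = -24, so x̄ = -24 / (6·6) = -2/3.

-2/3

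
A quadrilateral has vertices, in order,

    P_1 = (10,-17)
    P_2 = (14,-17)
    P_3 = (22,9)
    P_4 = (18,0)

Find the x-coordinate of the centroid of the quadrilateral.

15.28

Apply the surveyor's formula. First the cross-terms c_i = x_i·y_{i+1} − x_{i+1}·y_i:
  68, 500, -162, -306  ⇒  2A = 100, A = 50.
Then Σ (x_i + x_{i+1})·c_i = 4584, so x̄ = 4584 / (6·50) = 15.28.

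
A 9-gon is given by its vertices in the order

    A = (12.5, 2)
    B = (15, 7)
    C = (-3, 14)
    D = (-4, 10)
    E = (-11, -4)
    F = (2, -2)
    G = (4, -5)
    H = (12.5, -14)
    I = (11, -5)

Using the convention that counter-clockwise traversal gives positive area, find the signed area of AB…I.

325.5

Apply the shoelace formula: 2A = Σ (x_i·y_{i+1} − x_{i+1}·y_i), indices taken mod 9.
Σ = (57.5) + (231) + (26) + (126) + (30) + (-2) + (6.5) + (91.5) + (84.5) = 651
Signed area = Σ/2 = 325.5 (positive ⇒ counter-clockwise traversal).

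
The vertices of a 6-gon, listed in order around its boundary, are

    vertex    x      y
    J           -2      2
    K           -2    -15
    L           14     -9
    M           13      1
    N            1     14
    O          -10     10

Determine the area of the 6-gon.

362

Apply the shoelace formula: 2A = Σ (x_i·y_{i+1} − x_{i+1}·y_i), indices taken mod 6.
Cross-terms: 34, 228, 131, 181, 150, 0  ⇒  Σ = 724
Area = |Σ|/2 = 362.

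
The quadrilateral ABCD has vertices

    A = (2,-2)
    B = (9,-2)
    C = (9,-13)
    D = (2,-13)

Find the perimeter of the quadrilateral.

|AB| = √((7)² + (0)²) = √49 = 7
|BC| = √((0)² + (-11)²) = √121 = 11
|CD| = √((-7)² + (0)²) = √49 = 7
|DA| = √((0)² + (11)²) = √121 = 11
Perimeter = 7 + 11 + 7 + 11 = 36.

36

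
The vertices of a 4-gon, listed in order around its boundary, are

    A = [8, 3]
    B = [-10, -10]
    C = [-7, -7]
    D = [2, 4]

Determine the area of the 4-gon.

Apply the shoelace (surveyor's) formula: 2A = Σ (x_i·y_{i+1} − x_{i+1}·y_i), indices taken mod 4.
Σ = (-50) + (0) + (-14) + (-26) = -90
Area = |Σ|/2 = 45.

45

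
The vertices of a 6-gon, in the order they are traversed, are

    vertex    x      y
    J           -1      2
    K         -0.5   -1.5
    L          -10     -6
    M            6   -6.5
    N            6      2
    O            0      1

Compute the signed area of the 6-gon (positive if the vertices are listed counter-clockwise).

Apply the shoelace formula: 2A = Σ (x_i·y_{i+1} − x_{i+1}·y_i), indices taken mod 6.
J→K: (-1)(-1.5) − (-0.5)(2) = 2.5
K→L: (-0.5)(-6) − (-10)(-1.5) = -12
L→M: (-10)(-6.5) − (6)(-6) = 101
M→N: (6)(2) − (6)(-6.5) = 51
N→O: (6)(1) − (0)(2) = 6
O→J: (0)(2) − (-1)(1) = 1
Σ = 149.5
Signed area = Σ/2 = 74.75 (positive ⇒ counter-clockwise traversal).

74.75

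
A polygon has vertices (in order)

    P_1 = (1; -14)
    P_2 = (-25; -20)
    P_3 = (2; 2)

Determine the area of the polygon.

205

Apply Gauss's area formula: 2A = Σ (x_i·y_{i+1} − x_{i+1}·y_i), indices taken mod 3.
Σ = (-370) + (-10) + (-30) = -410
Area = |Σ|/2 = 205.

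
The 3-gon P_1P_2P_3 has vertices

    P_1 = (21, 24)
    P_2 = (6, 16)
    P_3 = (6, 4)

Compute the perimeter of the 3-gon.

|P_1P_2| = √((-15)² + (-8)²) = √289 = 17
|P_2P_3| = √((0)² + (-12)²) = √144 = 12
|P_3P_1| = √((15)² + (20)²) = √625 = 25
Perimeter = 17 + 12 + 25 = 54.

54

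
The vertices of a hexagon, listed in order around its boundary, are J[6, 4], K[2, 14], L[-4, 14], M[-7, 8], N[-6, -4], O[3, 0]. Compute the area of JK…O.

Apply Gauss's area formula: 2A = Σ (x_i·y_{i+1} − x_{i+1}·y_i), indices taken mod 6.
Σ = (76) + (84) + (66) + (76) + (12) + (12) = 326
Area = |Σ|/2 = 163.

163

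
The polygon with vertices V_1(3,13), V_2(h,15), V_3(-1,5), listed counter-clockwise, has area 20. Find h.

-1

The doubled signed area Σ (x_i y_{i+1} − x_{i+1} y_i) is linear in h.
With h=0 it equals 32; the coefficient of h is -8 (from the two edges through V_2).
So -8·h + 32 = 2·20 = 40 ⇒ h = -1.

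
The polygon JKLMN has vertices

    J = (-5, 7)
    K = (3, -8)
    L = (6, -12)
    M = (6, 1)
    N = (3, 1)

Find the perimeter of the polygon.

48

|JK| = √((8)² + (-15)²) = √289 = 17
|KL| = √((3)² + (-4)²) = √25 = 5
|LM| = √((0)² + (13)²) = √169 = 13
|MN| = √((-3)² + (0)²) = √9 = 3
|NJ| = √((-8)² + (6)²) = √100 = 10
Perimeter = 17 + 5 + 13 + 3 + 10 = 48.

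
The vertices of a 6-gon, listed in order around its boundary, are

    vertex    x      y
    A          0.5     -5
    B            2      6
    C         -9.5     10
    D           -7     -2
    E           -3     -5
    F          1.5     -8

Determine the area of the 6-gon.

Apply the surveyor's formula: 2A = Σ (x_i·y_{i+1} − x_{i+1}·y_i), indices taken mod 6.
Cross-terms: 13, 77, 89, 29, 31.5, -3.5  ⇒  Σ = 236
Area = |Σ|/2 = 118.

118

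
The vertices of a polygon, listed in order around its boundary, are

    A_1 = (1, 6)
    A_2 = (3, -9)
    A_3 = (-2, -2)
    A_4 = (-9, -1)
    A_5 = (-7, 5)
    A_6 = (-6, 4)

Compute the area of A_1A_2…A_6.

78.5

Apply the surveyor's formula: 2A = Σ (x_i·y_{i+1} − x_{i+1}·y_i), indices taken mod 6.
Σ = (-27) + (-24) + (-16) + (-52) + (2) + (-40) = -157
Area = |Σ|/2 = 78.5.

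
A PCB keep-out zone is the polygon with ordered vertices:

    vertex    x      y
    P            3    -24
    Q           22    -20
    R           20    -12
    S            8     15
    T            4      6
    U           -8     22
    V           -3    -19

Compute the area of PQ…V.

735.5

Apply the shoelace formula: 2A = Σ (x_i·y_{i+1} − x_{i+1}·y_i), indices taken mod 7.
P→Q: (3)(-20) − (22)(-24) = 468
Q→R: (22)(-12) − (20)(-20) = 136
R→S: (20)(15) − (8)(-12) = 396
S→T: (8)(6) − (4)(15) = -12
T→U: (4)(22) − (-8)(6) = 136
U→V: (-8)(-19) − (-3)(22) = 218
V→P: (-3)(-24) − (3)(-19) = 129
Σ = 1471
Area = |Σ|/2 = 735.5.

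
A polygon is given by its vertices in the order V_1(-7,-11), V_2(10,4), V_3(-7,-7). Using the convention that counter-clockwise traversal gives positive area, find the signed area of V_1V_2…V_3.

34

Σ = (82) + (-42) + (28) = 68
Signed area = Σ/2 = 34 (positive ⇒ counter-clockwise traversal).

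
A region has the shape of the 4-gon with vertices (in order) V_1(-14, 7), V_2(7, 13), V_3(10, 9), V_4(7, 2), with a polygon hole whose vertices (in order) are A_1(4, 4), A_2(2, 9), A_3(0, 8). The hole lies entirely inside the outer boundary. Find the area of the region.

Outer boundary:
Apply the shoelace formula: 2A = Σ (x_i·y_{i+1} − x_{i+1}·y_i), indices taken mod 4.
Σ = (-231) + (-67) + (-43) + (77) = -264
Area = |Σ|/2 = 132.
Hole:
Apply the surveyor's formula: 2A = Σ (x_i·y_{i+1} − x_{i+1}·y_i), indices taken mod 3.
Cross-terms: 28, 16, -32  ⇒  Σ = 12
Area = |Σ|/2 = 6.
Net area = 132 − 6 = 126.

126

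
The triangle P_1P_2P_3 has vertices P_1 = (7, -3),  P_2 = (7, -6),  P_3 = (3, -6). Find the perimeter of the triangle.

12

|P_1P_2| = √((0)² + (-3)²) = √9 = 3
|P_2P_3| = √((-4)² + (0)²) = √16 = 4
|P_3P_1| = √((4)² + (3)²) = √25 = 5
Perimeter = 3 + 4 + 5 = 12.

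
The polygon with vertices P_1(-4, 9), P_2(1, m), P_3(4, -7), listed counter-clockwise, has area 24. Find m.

The doubled signed area Σ (x_i y_{i+1} − x_{i+1} y_i) is linear in m.
With m=0 it equals -8; the coefficient of m is -8 (from the two edges through P_2).
So -8·m + -8 = 2·24 = 48 ⇒ m = -7.

-7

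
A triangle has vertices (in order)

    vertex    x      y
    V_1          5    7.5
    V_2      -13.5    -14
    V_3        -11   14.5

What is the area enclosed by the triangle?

236.75

Apply Gauss's area formula: 2A = Σ (x_i·y_{i+1} − x_{i+1}·y_i), indices taken mod 3.
V_1→V_2: (5)(-14) − (-13.5)(7.5) = 31.25
V_2→V_3: (-13.5)(14.5) − (-11)(-14) = -349.75
V_3→V_1: (-11)(7.5) − (5)(14.5) = -155
Σ = -473.5
Area = |Σ|/2 = 236.75.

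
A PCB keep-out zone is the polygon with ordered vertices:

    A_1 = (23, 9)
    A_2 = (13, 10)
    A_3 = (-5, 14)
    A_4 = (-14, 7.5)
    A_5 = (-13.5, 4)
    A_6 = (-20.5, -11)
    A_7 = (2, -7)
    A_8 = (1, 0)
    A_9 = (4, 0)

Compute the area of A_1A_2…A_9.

Apply the shoelace (surveyor's) formula: 2A = Σ (x_i·y_{i+1} − x_{i+1}·y_i), indices taken mod 9.
Σ = (113) + (232) + (158.5) + (45.25) + (230.5) + (165.5) + (7) + (0) + (36) = 987.75
Area = |Σ|/2 = 493.875.

493.875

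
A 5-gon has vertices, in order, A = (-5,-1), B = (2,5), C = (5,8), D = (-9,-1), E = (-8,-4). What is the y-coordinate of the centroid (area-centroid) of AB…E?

20/17

Apply the surveyor's formula. First the cross-terms c_i = x_i·y_{i+1} − x_{i+1}·y_i:
  -23, -9, 67, 28, -12  ⇒  2A = 51, A = 25.5.
Then Σ (y_i + y_{i+1})·c_i = 180, so ȳ = 180 / (6·25.5) = 20/17.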